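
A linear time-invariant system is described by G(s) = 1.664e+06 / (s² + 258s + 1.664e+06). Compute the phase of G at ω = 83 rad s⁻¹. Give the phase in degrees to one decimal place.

∠[(j83)² + 258(j83) + 1.664e+06] = ∠[1.6571e+06 + j21414] = 0.74°
∠G(j83) = −0.74° = -0.74°

-0.7 deg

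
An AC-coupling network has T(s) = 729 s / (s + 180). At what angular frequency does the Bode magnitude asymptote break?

The single real pole at s = −180 gives a corner at ω = 180 rad/s.

180 rad/s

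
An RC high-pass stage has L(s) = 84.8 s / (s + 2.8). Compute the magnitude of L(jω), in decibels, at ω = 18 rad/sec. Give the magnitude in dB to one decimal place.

38.5 dB

|j18| = 18
|j18 + 2.8| = √(18² + 2.8²) = 18.22
|L(j18)| = 84.8 × 18 / 18.22 = 83.792
20 log₁₀(83.792) = 38.46 dB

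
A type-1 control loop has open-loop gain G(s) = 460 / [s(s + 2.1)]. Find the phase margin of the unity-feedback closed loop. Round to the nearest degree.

Gain crossover: |G(jω)| = 1 at ω ≈ 21.4 rad/s.
∠G(j21.4) = −90° − arctan(21.4/2.1) ≈ -174.39°
PM = 180° + (-174.39°) = 5.61°

6°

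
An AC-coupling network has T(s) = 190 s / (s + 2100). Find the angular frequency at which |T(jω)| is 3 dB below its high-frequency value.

2100 rad/sec

For a single-pole high-pass, the −3 dB point is at the pole: ω = 2100 rad/sec.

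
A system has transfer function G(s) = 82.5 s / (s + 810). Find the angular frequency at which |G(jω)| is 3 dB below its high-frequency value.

810 rad/sec

For a single-pole high-pass, the −3 dB point is at the pole: ω = 810 rad/sec.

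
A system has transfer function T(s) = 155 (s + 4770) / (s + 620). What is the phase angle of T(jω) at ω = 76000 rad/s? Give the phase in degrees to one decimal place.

∠(j76000 + 4770) = arctan(76000/4770) = 86.41°
∠(j76000 + 620) = arctan(76000/620) = 89.53°
∠T(j76000) = 86.41° − 89.53° = -3.12°

-3.1°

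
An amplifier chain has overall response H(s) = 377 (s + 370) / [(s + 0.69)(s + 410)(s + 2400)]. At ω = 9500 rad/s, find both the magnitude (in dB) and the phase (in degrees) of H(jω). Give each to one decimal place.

|H| = -107.9 dB, ∠H = -165.6 deg

|j9500 + 370| = √(9500² + 370²) = 9507
|j9500 + 0.69| = √(9500² + 0.69²) = 9500
|j9500 + 410| = √(9500² + 410²) = 9509
|j9500 + 2400| = √(9500² + 2400²) = 9798
|H(j9500)| = 377 × 9507 / (9500 × 9509 × 9798) = 4.0493e-06
20 log₁₀(4.0493e-06) = -107.85 dB
∠(j9500 + 370) = arctan(9500/370) = 87.77°
∠(j9500 + 0.69) = arctan(9500/0.69) = 90.00°
∠(j9500 + 410) = arctan(9500/410) = 87.53°
∠(j9500 + 2400) = arctan(9500/2400) = 75.82°
∠H(j9500) = 87.77° − (90.00° + 87.53° + 75.82°) = -165.58°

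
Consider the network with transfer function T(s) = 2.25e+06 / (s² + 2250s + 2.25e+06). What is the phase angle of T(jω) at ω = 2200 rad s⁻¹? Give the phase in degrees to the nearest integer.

-118°

∠[(j2200)² + 2250(j2200) + 2.25e+06] = ∠[-2.59e+06 + j4.95e+06] = 117.62°
∠T(j2200) = −117.62° = -117.62°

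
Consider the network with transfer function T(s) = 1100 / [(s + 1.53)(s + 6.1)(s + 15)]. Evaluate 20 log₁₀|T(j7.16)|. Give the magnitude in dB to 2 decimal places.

|j7.16 + 1.53| = √(7.16² + 1.53²) = 7.322
|j7.16 + 6.1| = √(7.16² + 6.1²) = 9.406
|j7.16 + 15| = √(7.16² + 15²) = 16.62
|T(j7.16)| = 1100 / (7.322 × 9.406 × 16.62) = 0.96097
20 log₁₀(0.96097) = -0.346 dB

-0.35 dB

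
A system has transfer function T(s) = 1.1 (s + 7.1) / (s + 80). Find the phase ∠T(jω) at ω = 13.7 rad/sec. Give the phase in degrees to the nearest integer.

∠(j13.7 + 7.1) = arctan(13.7/7.1) = 62.60°
∠(j13.7 + 80) = arctan(13.7/80) = 9.72°
∠T(j13.7) = 62.60° − 9.72° = 52.89°

53 deg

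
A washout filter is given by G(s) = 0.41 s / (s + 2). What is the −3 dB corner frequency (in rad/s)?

2 rad/s

For a single-pole high-pass, the −3 dB point is at the pole: ω = 2 rad/s.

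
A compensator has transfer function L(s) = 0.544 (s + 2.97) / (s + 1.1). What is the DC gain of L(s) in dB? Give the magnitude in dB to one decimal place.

3.3 dB

L(0) = 0.544 × 2.97 / 1.1 = 1.4688
20 log₁₀(1.4688) = 3.34 dB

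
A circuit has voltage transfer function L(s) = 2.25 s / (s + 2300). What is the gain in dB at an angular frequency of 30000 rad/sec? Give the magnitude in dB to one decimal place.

|j30000| = 3e+04
|j30000 + 2300| = √(30000² + 2300²) = 3.009e+04
|L(j30000)| = 2.25 × 3e+04 / 3.009e+04 = 2.2434
20 log₁₀(2.2434) = 7.02 dB

7.0 dB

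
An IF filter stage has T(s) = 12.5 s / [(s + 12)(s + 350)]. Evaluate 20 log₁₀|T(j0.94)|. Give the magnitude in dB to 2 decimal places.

-51.09 dB

|j0.94| = 0.94
|j0.94 + 12| = √(0.94² + 12²) = 12.04
|j0.94 + 350| = √(0.94² + 350²) = 350
|T(j0.94)| = 12.5 × 0.94 / (12.04 × 350) = 0.0027891
20 log₁₀(0.0027891) = -51.091 dB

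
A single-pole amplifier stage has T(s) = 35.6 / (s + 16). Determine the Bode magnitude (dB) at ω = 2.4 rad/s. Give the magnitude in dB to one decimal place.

6.8 dB

|j2.4 + 16| = √(2.4² + 16²) = 16.18
|T(j2.4)| = 35.6 / 16.18 = 2.2004
20 log₁₀(2.2004) = 6.85 dB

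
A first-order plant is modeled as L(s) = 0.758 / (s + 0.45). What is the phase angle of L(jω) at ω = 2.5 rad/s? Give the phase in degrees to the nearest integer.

∠(j2.5 + 0.45) = arctan(2.5/0.45) = 79.80°
∠L(j2.5) = −79.80° = -79.80°

-80°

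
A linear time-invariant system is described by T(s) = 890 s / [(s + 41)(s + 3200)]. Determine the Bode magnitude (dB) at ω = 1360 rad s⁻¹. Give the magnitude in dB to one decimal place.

|j1360| = 1360
|j1360 + 41| = √(1360² + 41²) = 1361
|j1360 + 3200| = √(1360² + 3200²) = 3477
|T(j1360)| = 890 × 1360 / (1361 × 3477) = 0.25585
20 log₁₀(0.25585) = -11.84 dB

-11.8 dB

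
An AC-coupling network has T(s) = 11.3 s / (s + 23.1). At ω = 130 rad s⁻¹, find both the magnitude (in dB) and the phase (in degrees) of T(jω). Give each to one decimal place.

|T| = 20.9 dB, ∠T = 10.1°

|j130| = 130
|j130 + 23.1| = √(130² + 23.1²) = 132
|T(j130)| = 11.3 × 130 / 132 = 11.126
20 log₁₀(11.126) = 20.93 dB
∠(j130) = 90.00°
∠(j130 + 23.1) = arctan(130/23.1) = 79.92°
∠T(j130) = 90.00° − 79.92° = 10.08°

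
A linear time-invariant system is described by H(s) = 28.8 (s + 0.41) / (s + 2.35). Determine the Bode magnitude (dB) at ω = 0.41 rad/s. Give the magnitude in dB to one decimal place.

16.9 dB

|j0.41 + 0.41| = √(0.41² + 0.41²) = 0.5798
|j0.41 + 2.35| = √(0.41² + 2.35²) = 2.385
|H(j0.41)| = 28.8 × 0.5798 / 2.385 = 7.0002
20 log₁₀(7.0002) = 16.90 dB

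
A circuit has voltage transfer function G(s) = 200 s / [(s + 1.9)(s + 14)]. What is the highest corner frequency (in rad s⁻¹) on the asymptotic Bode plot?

Break frequencies occur at each pole and zero magnitude: 1.9 rad s⁻¹, 14 rad s⁻¹.
The highest is 14 rad s⁻¹.

14 rad s⁻¹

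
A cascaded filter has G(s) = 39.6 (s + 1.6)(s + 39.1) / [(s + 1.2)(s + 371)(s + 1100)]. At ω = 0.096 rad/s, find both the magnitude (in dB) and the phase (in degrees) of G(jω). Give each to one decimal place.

|G| = -45.9 dB, ∠G = -1.0 deg

|j0.096 + 1.6| = √(0.096² + 1.6²) = 1.603
|j0.096 + 39.1| = √(0.096² + 39.1²) = 39.1
|j0.096 + 1.2| = √(0.096² + 1.2²) = 1.204
|j0.096 + 371| = √(0.096² + 371²) = 371
|j0.096 + 1100| = √(0.096² + 1100²) = 1100
|G(j0.096)| = 39.6 × 1.603 × 39.1 / (1.204 × 371 × 1100) = 0.0050517
20 log₁₀(0.0050517) = -45.93 dB
∠(j0.096 + 1.6) = arctan(0.096/1.6) = 3.43°
∠(j0.096 + 39.1) = arctan(0.096/39.1) = 0.14°
∠(j0.096 + 1.2) = arctan(0.096/1.2) = 4.57°
∠(j0.096 + 371) = arctan(0.096/371) = 0.01°
∠(j0.096 + 1100) = arctan(0.096/1100) = 0.01°
∠G(j0.096) = 3.43° + 0.14° − (4.57° + 0.01° + 0.01°) = -1.02°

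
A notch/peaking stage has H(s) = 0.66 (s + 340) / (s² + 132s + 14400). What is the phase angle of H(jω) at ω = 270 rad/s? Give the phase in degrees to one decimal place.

-110.2°

∠(j270 + 340) = arctan(270/340) = 38.45°
∠[(j270)² + 132(j270) + 14400] = ∠[-58500 + j35640] = 148.65°
∠H(j270) = 38.45° − 148.65° = -110.20°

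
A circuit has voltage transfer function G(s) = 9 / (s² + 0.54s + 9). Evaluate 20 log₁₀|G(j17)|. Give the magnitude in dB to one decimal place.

|(j17)² + 0.54(j17) + 9| = |-280 + j9.18| = 280.2
|G(j17)| = 9 / 280.2 = 0.032126
20 log₁₀(0.032126) = -29.86 dB

-29.9 dB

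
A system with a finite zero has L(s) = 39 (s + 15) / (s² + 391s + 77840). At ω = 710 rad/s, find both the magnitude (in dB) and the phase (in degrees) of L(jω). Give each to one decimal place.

|L| = -25.3 dB, ∠L = -58.1°

|j710 + 15| = √(710² + 15²) = 710.2
|(j710)² + 391(j710) + 77840| = |-4.2626e+05 + j2.7761e+05| = 5.087e+05
|L(j710)| = 39 × 710.2 / 5.087e+05 = 0.054446
20 log₁₀(0.054446) = -25.28 dB
∠(j710 + 15) = arctan(710/15) = 88.79°
∠[(j710)² + 391(j710) + 77840] = ∠[-4.2626e+05 + j2.7761e+05] = 146.93°
∠L(j710) = 88.79° − 146.93° = -58.14°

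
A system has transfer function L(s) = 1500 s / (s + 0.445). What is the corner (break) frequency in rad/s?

The single real pole at s = −0.445 gives a corner at ω = 0.445 rad/s.

0.445 rad/s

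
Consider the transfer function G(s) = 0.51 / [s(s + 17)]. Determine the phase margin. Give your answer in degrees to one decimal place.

Gain crossover: |G(jω)| = 1 at ω ≈ 0.03 rad/s.
∠G(j0.03) = −90° − arctan(0.03/17) ≈ -90.10°
PM = 180° + (-90.10°) = 89.90°

89.9°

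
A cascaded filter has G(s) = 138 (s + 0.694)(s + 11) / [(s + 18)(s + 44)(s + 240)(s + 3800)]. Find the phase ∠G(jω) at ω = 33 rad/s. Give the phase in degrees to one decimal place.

∠(j33 + 0.694) = arctan(33/0.694) = 88.80°
∠(j33 + 11) = arctan(33/11) = 71.57°
∠(j33 + 18) = arctan(33/18) = 61.39°
∠(j33 + 44) = arctan(33/44) = 36.87°
∠(j33 + 240) = arctan(33/240) = 7.83°
∠(j33 + 3800) = arctan(33/3800) = 0.50°
∠G(j33) = 88.80° + 71.57° − (61.39° + 36.87° + 7.83° + 0.50°) = 53.77°

53.8°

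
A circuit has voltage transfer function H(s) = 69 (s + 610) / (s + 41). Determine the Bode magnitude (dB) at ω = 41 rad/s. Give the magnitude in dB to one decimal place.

57.2 dB

|j41 + 610| = √(41² + 610²) = 611.4
|j41 + 41| = √(41² + 41²) = 57.98
|H(j41)| = 69 × 611.4 / 57.98 = 727.54
20 log₁₀(727.54) = 57.24 dB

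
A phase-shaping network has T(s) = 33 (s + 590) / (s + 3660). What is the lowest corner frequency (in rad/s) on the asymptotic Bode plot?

590 rad/s

Break frequencies occur at each pole and zero magnitude: 590 rad/s, 3660 rad/s.
The lowest is 590 rad/s.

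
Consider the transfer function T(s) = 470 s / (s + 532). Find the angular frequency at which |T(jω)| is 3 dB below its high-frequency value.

532 rad/sec

For a single-pole high-pass, the −3 dB point is at the pole: ω = 532 rad/sec.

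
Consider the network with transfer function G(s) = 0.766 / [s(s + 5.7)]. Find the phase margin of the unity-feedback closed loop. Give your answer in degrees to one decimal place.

88.6°

Gain crossover: |G(jω)| = 1 at ω ≈ 0.134 rad s⁻¹.
∠G(j0.134) = −90° − arctan(0.134/5.7) ≈ -91.35°
PM = 180° + (-91.35°) = 88.65°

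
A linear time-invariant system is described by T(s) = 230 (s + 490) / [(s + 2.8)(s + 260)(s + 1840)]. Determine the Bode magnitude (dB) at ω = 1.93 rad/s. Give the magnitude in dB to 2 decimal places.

|j1.93 + 490| = √(1.93² + 490²) = 490
|j1.93 + 2.8| = √(1.93² + 2.8²) = 3.401
|j1.93 + 260| = √(1.93² + 260²) = 260
|j1.93 + 1840| = √(1.93² + 1840²) = 1840
|T(j1.93)| = 230 × 490 / (3.401 × 260 × 1840) = 0.069271
20 log₁₀(0.069271) = -23.189 dB

-23.19 dB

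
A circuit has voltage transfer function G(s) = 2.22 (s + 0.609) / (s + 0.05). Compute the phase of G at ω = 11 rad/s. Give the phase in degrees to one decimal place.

∠(j11 + 0.609) = arctan(11/0.609) = 86.83°
∠(j11 + 0.05) = arctan(11/0.05) = 89.74°
∠G(j11) = 86.83° − 89.74° = -2.91°

-2.9 deg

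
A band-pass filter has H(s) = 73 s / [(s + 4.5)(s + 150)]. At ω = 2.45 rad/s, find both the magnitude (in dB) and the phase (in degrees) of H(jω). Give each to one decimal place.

|j2.45| = 2.45
|j2.45 + 4.5| = √(2.45² + 4.5²) = 5.124
|j2.45 + 150| = √(2.45² + 150²) = 150
|H(j2.45)| = 73 × 2.45 / (5.124 × 150) = 0.23268
20 log₁₀(0.23268) = -12.66 dB
∠(j2.45) = 90.00°
∠(j2.45 + 4.5) = arctan(2.45/4.5) = 28.57°
∠(j2.45 + 150) = arctan(2.45/150) = 0.94°
∠H(j2.45) = 90.00° − (28.57° + 0.94°) = 60.50°

|H| = -12.7 dB, ∠H = 60.5°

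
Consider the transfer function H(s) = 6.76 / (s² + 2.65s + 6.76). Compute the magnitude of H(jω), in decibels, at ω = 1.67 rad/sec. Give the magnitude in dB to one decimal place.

1.1 dB

|(j1.67)² + 2.65(j1.67) + 6.76| = |3.9711 + j4.4255| = 5.946
|H(j1.67)| = 6.76 / 5.946 = 1.1369
20 log₁₀(1.1369) = 1.11 dB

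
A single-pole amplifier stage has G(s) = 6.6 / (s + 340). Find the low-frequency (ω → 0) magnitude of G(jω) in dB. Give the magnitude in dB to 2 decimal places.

-34.24 dB

G(0) = 6.6 / 340 = 0.019412
20 log₁₀(0.019412) = -34.239 dB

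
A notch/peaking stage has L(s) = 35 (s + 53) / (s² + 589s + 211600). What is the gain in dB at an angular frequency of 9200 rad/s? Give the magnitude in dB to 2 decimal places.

|j9200 + 53| = √(9200² + 53²) = 9200
|(j9200)² + 589(j9200) + 211600| = |-8.4428e+07 + j5.4188e+06| = 8.46e+07
|L(j9200)| = 35 × 9200 / 8.46e+07 = 0.0038061
20 log₁₀(0.0038061) = -48.390 dB

-48.39 dB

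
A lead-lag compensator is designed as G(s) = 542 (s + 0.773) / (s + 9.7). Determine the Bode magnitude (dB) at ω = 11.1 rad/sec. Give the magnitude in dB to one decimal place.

52.2 dB

|j11.1 + 0.773| = √(11.1² + 0.773²) = 11.13
|j11.1 + 9.7| = √(11.1² + 9.7²) = 14.74
|G(j11.1)| = 542 × 11.13 / 14.74 = 409.11
20 log₁₀(409.11) = 52.24 dB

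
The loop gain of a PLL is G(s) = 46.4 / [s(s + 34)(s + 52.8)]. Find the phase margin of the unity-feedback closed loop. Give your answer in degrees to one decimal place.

Gain crossover: |G(jω)| = 1 at ω ≈ 0.0258 rad s⁻¹.
∠G(j0.0258) = −90° − arctan(0.0258/34) − arctan(0.0258/52.8) ≈ -90.07°
PM = 180° + (-90.07°) = 89.93°

89.9°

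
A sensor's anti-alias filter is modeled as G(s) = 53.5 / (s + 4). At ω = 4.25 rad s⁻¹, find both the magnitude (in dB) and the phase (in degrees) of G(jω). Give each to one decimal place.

|G| = 19.2 dB, ∠G = -46.7°

|j4.25 + 4| = √(4.25² + 4²) = 5.836
|G(j4.25)| = 53.5 / 5.836 = 9.1668
20 log₁₀(9.1668) = 19.24 dB
∠(j4.25 + 4) = arctan(4.25/4) = 46.74°
∠G(j4.25) = −46.74° = -46.74°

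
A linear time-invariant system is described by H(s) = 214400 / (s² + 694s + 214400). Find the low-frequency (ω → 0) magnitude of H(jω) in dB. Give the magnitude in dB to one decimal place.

0.0 dB

H(0) = 214400 / 214400 = 1
20 log₁₀(1) = 0.00 dB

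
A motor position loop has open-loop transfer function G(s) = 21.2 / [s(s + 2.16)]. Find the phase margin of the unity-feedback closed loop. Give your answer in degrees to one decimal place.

26.4°

Gain crossover: |G(jω)| = 1 at ω ≈ 4.36 rad/s.
∠G(j4.36) = −90° − arctan(4.36/2.16) ≈ -153.64°
PM = 180° + (-153.64°) = 26.36°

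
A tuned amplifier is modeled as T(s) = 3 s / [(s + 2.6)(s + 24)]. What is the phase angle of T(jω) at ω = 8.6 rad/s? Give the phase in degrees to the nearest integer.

-3°

∠(j8.6) = 90.00°
∠(j8.6 + 2.6) = arctan(8.6/2.6) = 73.18°
∠(j8.6 + 24) = arctan(8.6/24) = 19.71°
∠T(j8.6) = 90.00° − (73.18° + 19.71°) = -2.89°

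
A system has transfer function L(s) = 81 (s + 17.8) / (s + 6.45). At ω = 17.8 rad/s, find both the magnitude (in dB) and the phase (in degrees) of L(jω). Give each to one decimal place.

|L| = 40.6 dB, ∠L = -25.1°

|j17.8 + 17.8| = √(17.8² + 17.8²) = 25.17
|j17.8 + 6.45| = √(17.8² + 6.45²) = 18.93
|L(j17.8)| = 81 × 25.17 / 18.93 = 107.7
20 log₁₀(107.7) = 40.64 dB
∠(j17.8 + 17.8) = arctan(17.8/17.8) = 45.00°
∠(j17.8 + 6.45) = arctan(17.8/6.45) = 70.08°
∠L(j17.8) = 45.00° − 70.08° = -25.08°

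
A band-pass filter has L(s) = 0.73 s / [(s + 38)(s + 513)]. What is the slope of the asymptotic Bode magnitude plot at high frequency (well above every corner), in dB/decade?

-20 dB/decade

With 1 zero and 2 poles, the high-frequency asymptotic slope is 20 × (1 − 2) = -20 dB/decade.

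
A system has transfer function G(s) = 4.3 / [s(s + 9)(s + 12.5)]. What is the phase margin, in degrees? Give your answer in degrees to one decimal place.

89.6 deg

Gain crossover: |G(jω)| = 1 at ω ≈ 0.0382 rad/s.
∠G(j0.0382) = −90° − arctan(0.0382/9) − arctan(0.0382/12.5) ≈ -90.42°
PM = 180° + (-90.42°) = 89.58°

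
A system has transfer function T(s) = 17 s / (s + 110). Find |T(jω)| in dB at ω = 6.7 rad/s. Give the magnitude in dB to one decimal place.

0.3 dB

|j6.7| = 6.7
|j6.7 + 110| = √(6.7² + 110²) = 110.2
|T(j6.7)| = 17 × 6.7 / 110.2 = 1.0335
20 log₁₀(1.0335) = 0.29 dB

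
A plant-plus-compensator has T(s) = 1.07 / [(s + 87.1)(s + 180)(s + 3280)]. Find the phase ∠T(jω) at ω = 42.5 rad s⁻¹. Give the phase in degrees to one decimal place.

∠(j42.5 + 87.1) = arctan(42.5/87.1) = 26.01°
∠(j42.5 + 180) = arctan(42.5/180) = 13.28°
∠(j42.5 + 3280) = arctan(42.5/3280) = 0.74°
∠T(j42.5) = − (26.01° + 13.28° + 0.74°) = -40.04°

-40.0°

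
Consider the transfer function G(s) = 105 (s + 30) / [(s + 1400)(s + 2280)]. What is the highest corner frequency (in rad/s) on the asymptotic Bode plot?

Break frequencies occur at each pole and zero magnitude: 30 rad/s, 1400 rad/s, 2280 rad/s.
The highest is 2280 rad/s.

2280 rad/s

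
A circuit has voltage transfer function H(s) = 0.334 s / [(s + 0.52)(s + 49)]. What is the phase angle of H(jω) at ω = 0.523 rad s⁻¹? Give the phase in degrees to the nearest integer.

∠(j0.523) = 90.00°
∠(j0.523 + 0.52) = arctan(0.523/0.52) = 45.16°
∠(j0.523 + 49) = arctan(0.523/49) = 0.61°
∠H(j0.523) = 90.00° − (45.16° + 0.61°) = 44.22°

44°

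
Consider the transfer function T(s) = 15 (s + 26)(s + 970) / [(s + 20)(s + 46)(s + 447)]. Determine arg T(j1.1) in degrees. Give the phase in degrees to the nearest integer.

-2°

∠(j1.1 + 26) = arctan(1.1/26) = 2.42°
∠(j1.1 + 970) = arctan(1.1/970) = 0.06°
∠(j1.1 + 20) = arctan(1.1/20) = 3.15°
∠(j1.1 + 46) = arctan(1.1/46) = 1.37°
∠(j1.1 + 447) = arctan(1.1/447) = 0.14°
∠T(j1.1) = 2.42° + 0.06° − (3.15° + 1.37° + 0.14°) = -2.17°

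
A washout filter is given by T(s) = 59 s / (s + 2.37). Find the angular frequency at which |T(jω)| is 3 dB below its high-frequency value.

2.37 rad/sec

For a single-pole high-pass, the −3 dB point is at the pole: ω = 2.37 rad/sec.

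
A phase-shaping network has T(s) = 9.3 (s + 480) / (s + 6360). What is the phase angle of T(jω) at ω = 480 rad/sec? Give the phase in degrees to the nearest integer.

∠(j480 + 480) = arctan(480/480) = 45.00°
∠(j480 + 6360) = arctan(480/6360) = 4.32°
∠T(j480) = 45.00° − 4.32° = 40.68°

41°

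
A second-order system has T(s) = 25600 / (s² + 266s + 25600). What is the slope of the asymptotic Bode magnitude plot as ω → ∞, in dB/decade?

-40 dB/decade

With 0 zeros and 2 poles, the high-frequency asymptotic slope is 20 × (0 − 2) = -40 dB/decade.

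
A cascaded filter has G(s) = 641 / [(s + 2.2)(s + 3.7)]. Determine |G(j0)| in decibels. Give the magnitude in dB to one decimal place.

37.9 dB

G(0) = 641 / (2.2 × 3.7) = 78.747
20 log₁₀(78.747) = 37.92 dB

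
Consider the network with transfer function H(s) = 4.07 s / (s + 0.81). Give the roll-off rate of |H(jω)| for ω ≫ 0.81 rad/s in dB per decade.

With 1 zero and 1 pole, the high-frequency asymptotic slope is 20 × (1 − 1) = 0 dB/decade.

0 dB/decade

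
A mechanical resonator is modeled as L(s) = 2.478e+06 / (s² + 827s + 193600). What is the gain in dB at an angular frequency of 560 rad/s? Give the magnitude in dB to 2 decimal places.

|(j560)² + 827(j560) + 193600| = |-1.2e+05 + j4.6312e+05| = 4.784e+05
|L(j560)| = 2.478e+06 / 4.784e+05 = 5.1796
20 log₁₀(5.1796) = 14.286 dB

14.29 dB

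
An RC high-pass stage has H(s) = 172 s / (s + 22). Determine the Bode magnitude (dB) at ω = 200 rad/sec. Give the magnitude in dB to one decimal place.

44.7 dB

|j200| = 200
|j200 + 22| = √(200² + 22²) = 201.2
|H(j200)| = 172 × 200 / 201.2 = 170.97
20 log₁₀(170.97) = 44.66 dB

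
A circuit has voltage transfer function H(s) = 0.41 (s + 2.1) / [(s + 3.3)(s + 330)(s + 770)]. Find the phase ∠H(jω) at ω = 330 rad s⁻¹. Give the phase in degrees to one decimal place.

-68.0°

∠(j330 + 2.1) = arctan(330/2.1) = 89.64°
∠(j330 + 3.3) = arctan(330/3.3) = 89.43°
∠(j330 + 330) = arctan(330/330) = 45.00°
∠(j330 + 770) = arctan(330/770) = 23.20°
∠H(j330) = 89.64° − (89.43° + 45.00° + 23.20°) = -67.99°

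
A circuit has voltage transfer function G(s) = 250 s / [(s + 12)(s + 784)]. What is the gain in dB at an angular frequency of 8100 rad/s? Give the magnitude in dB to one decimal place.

-30.3 dB

|j8100| = 8100
|j8100 + 12| = √(8100² + 12²) = 8100
|j8100 + 784| = √(8100² + 784²) = 8138
|G(j8100)| = 250 × 8100 / (8100 × 8138) = 0.030721
20 log₁₀(0.030721) = -30.25 dB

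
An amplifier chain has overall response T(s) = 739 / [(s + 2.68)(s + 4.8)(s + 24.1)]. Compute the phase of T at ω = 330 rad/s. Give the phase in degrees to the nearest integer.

∠(j330 + 2.68) = arctan(330/2.68) = 89.53°
∠(j330 + 4.8) = arctan(330/4.8) = 89.17°
∠(j330 + 24.1) = arctan(330/24.1) = 85.82°
∠T(j330) = − (89.53° + 89.17° + 85.82°) = -264.52°

-265°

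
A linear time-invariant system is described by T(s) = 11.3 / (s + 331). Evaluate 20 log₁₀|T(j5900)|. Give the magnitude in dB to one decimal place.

-54.4 dB

|j5900 + 331| = √(5900² + 331²) = 5909
|T(j5900)| = 11.3 / 5909 = 0.0019122
20 log₁₀(0.0019122) = -54.37 dB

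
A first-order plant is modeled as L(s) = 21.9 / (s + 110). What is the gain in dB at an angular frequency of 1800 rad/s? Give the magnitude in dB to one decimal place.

-38.3 dB

|j1800 + 110| = √(1800² + 110²) = 1803
|L(j1800)| = 21.9 / 1803 = 0.012144
20 log₁₀(0.012144) = -38.31 dB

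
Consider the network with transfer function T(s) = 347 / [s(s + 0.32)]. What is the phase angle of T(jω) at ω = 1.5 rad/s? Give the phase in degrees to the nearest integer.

-168°

∠(j1.5 + 0.32) = arctan(1.5/0.32) = 77.96°
∠(j1.5) = 90.00°
∠T(j1.5) = − (77.96° + 90.00°) = -167.96°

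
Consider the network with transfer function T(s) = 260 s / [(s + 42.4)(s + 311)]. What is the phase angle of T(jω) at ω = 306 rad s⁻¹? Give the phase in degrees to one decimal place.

-36.6°

∠(j306) = 90.00°
∠(j306 + 42.4) = arctan(306/42.4) = 82.11°
∠(j306 + 311) = arctan(306/311) = 44.54°
∠T(j306) = 90.00° − (82.11° + 44.54°) = -36.65°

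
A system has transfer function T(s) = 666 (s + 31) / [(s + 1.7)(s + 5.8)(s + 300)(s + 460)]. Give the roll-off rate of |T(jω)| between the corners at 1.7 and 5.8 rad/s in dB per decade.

-20 dB/decade

In this band the factors already past their corner are: pole at 1.7; net slope = -20 dB/decade.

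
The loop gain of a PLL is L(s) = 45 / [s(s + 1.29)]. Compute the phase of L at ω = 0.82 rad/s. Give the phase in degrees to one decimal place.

-122.4°

∠(j0.82 + 1.29) = arctan(0.82/1.29) = 32.44°
∠(j0.82) = 90.00°
∠L(j0.82) = − (32.44° + 90.00°) = -122.44°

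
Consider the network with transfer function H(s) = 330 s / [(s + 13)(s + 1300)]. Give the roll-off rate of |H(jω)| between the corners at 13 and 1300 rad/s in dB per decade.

0 dB/decade

In this band the factors already past their corner are: 1 differentiator zero, pole at 13; net slope = 0 dB/decade.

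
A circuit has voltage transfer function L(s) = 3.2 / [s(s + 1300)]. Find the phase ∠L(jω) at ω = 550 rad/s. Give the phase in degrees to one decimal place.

-112.9°

∠(j550 + 1300) = arctan(550/1300) = 22.93°
∠(j550) = 90.00°
∠L(j550) = − (22.93° + 90.00°) = -112.93°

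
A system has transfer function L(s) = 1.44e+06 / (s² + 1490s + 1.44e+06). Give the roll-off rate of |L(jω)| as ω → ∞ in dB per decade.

-40 dB/decade

With 0 zeros and 2 poles, the high-frequency asymptotic slope is 20 × (0 − 2) = -40 dB/decade.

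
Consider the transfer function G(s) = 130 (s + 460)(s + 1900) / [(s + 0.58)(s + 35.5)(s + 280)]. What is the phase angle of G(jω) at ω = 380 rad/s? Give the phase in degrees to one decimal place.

∠(j380 + 460) = arctan(380/460) = 39.56°
∠(j380 + 1900) = arctan(380/1900) = 11.31°
∠(j380 + 0.58) = arctan(380/0.58) = 89.91°
∠(j380 + 35.5) = arctan(380/35.5) = 84.66°
∠(j380 + 280) = arctan(380/280) = 53.62°
∠G(j380) = 39.56° + 11.31° − (89.91° + 84.66° + 53.62°) = -177.32°

-177.3 deg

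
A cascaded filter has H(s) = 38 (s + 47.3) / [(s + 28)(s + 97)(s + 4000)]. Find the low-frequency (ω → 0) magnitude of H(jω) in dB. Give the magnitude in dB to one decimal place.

H(0) = 38 × 47.3 / (28 × 97 × 4000) = 0.00016545
20 log₁₀(0.00016545) = -75.63 dB

-75.6 dB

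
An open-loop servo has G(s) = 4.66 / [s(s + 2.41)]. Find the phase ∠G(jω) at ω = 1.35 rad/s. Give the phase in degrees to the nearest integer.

∠(j1.35 + 2.41) = arctan(1.35/2.41) = 29.26°
∠(j1.35) = 90.00°
∠G(j1.35) = − (29.26° + 90.00°) = -119.26°

-119°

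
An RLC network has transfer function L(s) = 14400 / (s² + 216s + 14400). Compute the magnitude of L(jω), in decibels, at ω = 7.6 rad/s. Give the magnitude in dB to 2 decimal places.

|(j7.6)² + 216(j7.6) + 14400| = |14342 + j1641.6| = 1.444e+04
|L(j7.6)| = 14400 / 1.444e+04 = 0.99751
20 log₁₀(0.99751) = -0.022 dB

-0.02 dB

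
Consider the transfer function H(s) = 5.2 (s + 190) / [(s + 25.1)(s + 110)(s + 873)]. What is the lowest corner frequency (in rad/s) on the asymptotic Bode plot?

Break frequencies occur at each pole and zero magnitude: 25.1 rad/s, 110 rad/s, 190 rad/s, 873 rad/s.
The lowest is 25.1 rad/s.

25.1 rad/s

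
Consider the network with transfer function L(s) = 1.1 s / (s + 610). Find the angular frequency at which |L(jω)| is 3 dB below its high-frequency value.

610 rad/sec

For a single-pole high-pass, the −3 dB point is at the pole: ω = 610 rad/sec.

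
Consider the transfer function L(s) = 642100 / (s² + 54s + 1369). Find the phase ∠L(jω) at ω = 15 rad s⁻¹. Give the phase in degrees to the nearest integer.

-35 deg

∠[(j15)² + 54(j15) + 1369] = ∠[1144 + j810] = 35.30°
∠L(j15) = −35.30° = -35.30°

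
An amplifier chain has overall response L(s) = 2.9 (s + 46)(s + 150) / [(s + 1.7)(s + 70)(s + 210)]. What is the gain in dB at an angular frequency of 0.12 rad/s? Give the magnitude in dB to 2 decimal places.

|j0.12 + 46| = √(0.12² + 46²) = 46
|j0.12 + 150| = √(0.12² + 150²) = 150
|j0.12 + 1.7| = √(0.12² + 1.7²) = 1.704
|j0.12 + 70| = √(0.12² + 70²) = 70
|j0.12 + 210| = √(0.12² + 210²) = 210
|L(j0.12)| = 2.9 × 46 × 150 / (1.704 × 70 × 210) = 0.79873
20 log₁₀(0.79873) = -1.952 dB

-1.95 dB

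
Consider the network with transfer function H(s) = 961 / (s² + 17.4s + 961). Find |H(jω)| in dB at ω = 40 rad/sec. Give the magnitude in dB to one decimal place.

|(j40)² + 17.4(j40) + 961| = |-639 + j696| = 944.8
|H(j40)| = 961 / 944.8 = 1.0171
20 log₁₀(1.0171) = 0.15 dB

0.1 dB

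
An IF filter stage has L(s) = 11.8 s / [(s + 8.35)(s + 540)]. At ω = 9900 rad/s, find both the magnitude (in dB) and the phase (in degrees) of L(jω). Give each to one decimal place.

|j9900| = 9900
|j9900 + 8.35| = √(9900² + 8.35²) = 9900
|j9900 + 540| = √(9900² + 540²) = 9915
|L(j9900)| = 11.8 × 9900 / (9900 × 9915) = 0.0011901
20 log₁₀(0.0011901) = -58.49 dB
∠(j9900) = 90.00°
∠(j9900 + 8.35) = arctan(9900/8.35) = 89.95°
∠(j9900 + 540) = arctan(9900/540) = 86.88°
∠L(j9900) = 90.00° − (89.95° + 86.88°) = -86.83°

|L| = -58.5 dB, ∠L = -86.8 deg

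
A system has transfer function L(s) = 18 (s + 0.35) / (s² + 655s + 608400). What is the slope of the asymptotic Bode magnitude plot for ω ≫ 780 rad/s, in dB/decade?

-20 dB/decade

With 1 zero and 2 poles, the high-frequency asymptotic slope is 20 × (1 − 2) = -20 dB/decade.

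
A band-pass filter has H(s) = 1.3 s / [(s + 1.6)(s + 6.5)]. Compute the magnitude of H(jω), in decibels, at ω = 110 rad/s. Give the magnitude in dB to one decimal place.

|j110| = 110
|j110 + 1.6| = √(110² + 1.6²) = 110
|j110 + 6.5| = √(110² + 6.5²) = 110.2
|H(j110)| = 1.3 × 110 / (110 × 110.2) = 0.011796
20 log₁₀(0.011796) = -38.57 dB

-38.6 dB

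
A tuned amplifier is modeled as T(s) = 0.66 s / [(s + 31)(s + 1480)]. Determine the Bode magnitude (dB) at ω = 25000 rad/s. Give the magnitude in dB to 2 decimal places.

-91.58 dB

|j25000| = 2.5e+04
|j25000 + 31| = √(25000² + 31²) = 2.5e+04
|j25000 + 1480| = √(25000² + 1480²) = 2.504e+04
|T(j25000)| = 0.66 × 2.5e+04 / (2.5e+04 × 2.504e+04) = 2.6354e-05
20 log₁₀(2.6354e-05) = -91.583 dB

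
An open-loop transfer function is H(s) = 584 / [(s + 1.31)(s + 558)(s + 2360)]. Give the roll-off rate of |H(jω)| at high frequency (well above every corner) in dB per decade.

-60 dB/decade

With 0 zeros and 3 poles, the high-frequency asymptotic slope is 20 × (0 − 3) = -60 dB/decade.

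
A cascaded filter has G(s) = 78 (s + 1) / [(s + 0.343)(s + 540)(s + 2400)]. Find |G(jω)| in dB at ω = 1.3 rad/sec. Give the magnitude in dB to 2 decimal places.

|j1.3 + 1| = √(1.3² + 1²) = 1.64
|j1.3 + 0.343| = √(1.3² + 0.343²) = 1.344
|j1.3 + 540| = √(1.3² + 540²) = 540
|j1.3 + 2400| = √(1.3² + 2400²) = 2400
|G(j1.3)| = 78 × 1.64 / (1.344 × 540 × 2400) = 7.3419e-05
20 log₁₀(7.3419e-05) = -82.684 dB

-82.68 dB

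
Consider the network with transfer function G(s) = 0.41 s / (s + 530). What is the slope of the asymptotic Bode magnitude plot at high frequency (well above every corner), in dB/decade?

0 dB/decade

With 1 zero and 1 pole, the high-frequency asymptotic slope is 20 × (1 − 1) = 0 dB/decade.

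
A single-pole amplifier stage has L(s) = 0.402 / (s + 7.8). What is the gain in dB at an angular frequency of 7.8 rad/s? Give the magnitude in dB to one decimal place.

|j7.8 + 7.8| = √(7.8² + 7.8²) = 11.03
|L(j7.8)| = 0.402 / 11.03 = 0.036443
20 log₁₀(0.036443) = -28.77 dB

-28.8 dB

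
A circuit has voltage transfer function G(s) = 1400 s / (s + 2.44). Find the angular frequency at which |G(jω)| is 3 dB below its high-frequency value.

2.44 rad s⁻¹

For a single-pole high-pass, the −3 dB point is at the pole: ω = 2.44 rad s⁻¹.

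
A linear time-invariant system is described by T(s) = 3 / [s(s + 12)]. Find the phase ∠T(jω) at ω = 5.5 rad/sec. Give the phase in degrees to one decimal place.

-114.6°

∠(j5.5 + 12) = arctan(5.5/12) = 24.62°
∠(j5.5) = 90.00°
∠T(j5.5) = − (24.62° + 90.00°) = -114.62°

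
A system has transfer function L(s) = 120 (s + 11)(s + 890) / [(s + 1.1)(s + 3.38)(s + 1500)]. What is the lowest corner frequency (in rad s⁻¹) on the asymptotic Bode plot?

Break frequencies occur at each pole and zero magnitude: 1.1 rad s⁻¹, 3.38 rad s⁻¹, 11 rad s⁻¹, 890 rad s⁻¹, 1500 rad s⁻¹.
The lowest is 1.1 rad s⁻¹.

1.1 rad s⁻¹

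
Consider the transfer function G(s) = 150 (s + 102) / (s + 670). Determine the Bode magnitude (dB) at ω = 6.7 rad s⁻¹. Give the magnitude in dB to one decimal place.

|j6.7 + 102| = √(6.7² + 102²) = 102.2
|j6.7 + 670| = √(6.7² + 670²) = 670
|G(j6.7)| = 150 × 102.2 / 670 = 22.884
20 log₁₀(22.884) = 27.19 dB

27.2 dB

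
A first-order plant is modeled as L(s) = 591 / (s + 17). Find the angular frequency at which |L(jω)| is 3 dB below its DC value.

17 rad/sec

For a single-pole low-pass, the −3 dB point is at the pole: ω = 17 rad/sec.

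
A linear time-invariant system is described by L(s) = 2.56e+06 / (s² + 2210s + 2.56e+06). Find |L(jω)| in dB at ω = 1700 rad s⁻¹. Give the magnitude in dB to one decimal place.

-3.4 dB

|(j1700)² + 2210(j1700) + 2.56e+06| = |-3.3e+05 + j3.757e+06| = 3.771e+06
|L(j1700)| = 2.56e+06 / 3.771e+06 = 0.67878
20 log₁₀(0.67878) = -3.37 dB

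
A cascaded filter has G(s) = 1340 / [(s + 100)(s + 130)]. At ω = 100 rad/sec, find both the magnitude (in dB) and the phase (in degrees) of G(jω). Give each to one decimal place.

|G| = -24.8 dB, ∠G = -82.6 deg

|j100 + 100| = √(100² + 100²) = 141.4
|j100 + 130| = √(100² + 130²) = 164
|G(j100)| = 1340 / (141.4 × 164) = 0.057772
20 log₁₀(0.057772) = -24.77 dB
∠(j100 + 100) = arctan(100/100) = 45.00°
∠(j100 + 130) = arctan(100/130) = 37.57°
∠G(j100) = − (45.00° + 37.57°) = -82.57°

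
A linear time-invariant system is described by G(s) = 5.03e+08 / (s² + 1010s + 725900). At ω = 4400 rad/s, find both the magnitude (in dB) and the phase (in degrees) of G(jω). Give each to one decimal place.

|(j4400)² + 1010(j4400) + 725900| = |-1.8634e+07 + j4.444e+06| = 1.916e+07
|G(j4400)| = 5.03e+08 / 1.916e+07 = 26.257
20 log₁₀(26.257) = 28.38 dB
∠[(j4400)² + 1010(j4400) + 725900] = ∠[-1.8634e+07 + j4.444e+06] = 166.59°
∠G(j4400) = −166.59° = -166.59°

|G| = 28.4 dB, ∠G = -166.6 deg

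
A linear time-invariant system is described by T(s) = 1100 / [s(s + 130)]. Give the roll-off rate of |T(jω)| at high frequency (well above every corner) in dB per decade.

-40 dB/decade

With 0 zeros and 2 poles, the high-frequency asymptotic slope is 20 × (0 − 2) = -40 dB/decade.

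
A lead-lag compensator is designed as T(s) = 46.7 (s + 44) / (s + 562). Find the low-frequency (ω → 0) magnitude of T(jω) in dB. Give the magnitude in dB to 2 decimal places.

11.26 dB

T(0) = 46.7 × 44 / 562 = 3.6562
20 log₁₀(3.6562) = 11.261 dB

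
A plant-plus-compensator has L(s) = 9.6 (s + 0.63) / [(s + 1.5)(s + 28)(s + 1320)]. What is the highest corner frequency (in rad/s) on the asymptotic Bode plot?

Break frequencies occur at each pole and zero magnitude: 0.63 rad/s, 1.5 rad/s, 28 rad/s, 1320 rad/s.
The highest is 1320 rad/s.

1320 rad/s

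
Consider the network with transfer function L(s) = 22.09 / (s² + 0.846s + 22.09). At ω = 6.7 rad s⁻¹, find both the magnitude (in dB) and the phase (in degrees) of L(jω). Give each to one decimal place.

|L| = -0.5 dB, ∠L = -166.0 deg

|(j6.7)² + 0.846(j6.7) + 22.09| = |-22.8 + j5.6682| = 23.49
|L(j6.7)| = 22.09 / 23.49 = 0.94024
20 log₁₀(0.94024) = -0.54 dB
∠[(j6.7)² + 0.846(j6.7) + 22.09] = ∠[-22.8 + j5.6682] = 166.04°
∠L(j6.7) = −166.04° = -166.04°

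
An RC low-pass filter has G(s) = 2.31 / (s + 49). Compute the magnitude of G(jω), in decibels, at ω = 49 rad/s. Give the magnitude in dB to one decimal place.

-29.5 dB

|j49 + 49| = √(49² + 49²) = 69.3
|G(j49)| = 2.31 / 69.3 = 0.033335
20 log₁₀(0.033335) = -29.54 dB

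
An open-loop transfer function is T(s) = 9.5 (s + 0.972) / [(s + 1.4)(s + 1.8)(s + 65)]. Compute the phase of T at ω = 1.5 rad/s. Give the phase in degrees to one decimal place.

∠(j1.5 + 0.972) = arctan(1.5/0.972) = 57.06°
∠(j1.5 + 1.4) = arctan(1.5/1.4) = 46.97°
∠(j1.5 + 1.8) = arctan(1.5/1.8) = 39.81°
∠(j1.5 + 65) = arctan(1.5/65) = 1.32°
∠T(j1.5) = 57.06° − (46.97° + 39.81° + 1.32°) = -31.05°

-31.0°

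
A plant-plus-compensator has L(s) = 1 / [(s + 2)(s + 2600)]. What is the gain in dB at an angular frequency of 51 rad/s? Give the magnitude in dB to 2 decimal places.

|j51 + 2| = √(51² + 2²) = 51.04
|j51 + 2600| = √(51² + 2600²) = 2601
|L(j51)| = 1 / (51.04 × 2601) = 7.5342e-06
20 log₁₀(7.5342e-06) = -102.459 dB

-102.46 dB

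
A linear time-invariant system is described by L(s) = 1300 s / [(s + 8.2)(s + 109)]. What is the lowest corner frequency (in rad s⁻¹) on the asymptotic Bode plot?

Break frequencies occur at each pole and zero magnitude: 8.2 rad s⁻¹, 109 rad s⁻¹.
The lowest is 8.2 rad s⁻¹.

8.2 rad s⁻¹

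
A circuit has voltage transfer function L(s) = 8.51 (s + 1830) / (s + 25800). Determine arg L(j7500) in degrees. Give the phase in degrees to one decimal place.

∠(j7500 + 1830) = arctan(7500/1830) = 76.29°
∠(j7500 + 25800) = arctan(7500/25800) = 16.21°
∠L(j7500) = 76.29° − 16.21° = 60.08°

60.1 deg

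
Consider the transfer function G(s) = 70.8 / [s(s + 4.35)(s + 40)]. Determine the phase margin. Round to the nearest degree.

Gain crossover: |G(jω)| = 1 at ω ≈ 0.405 rad/s.
∠G(j0.405) = −90° − arctan(0.405/4.35) − arctan(0.405/40) ≈ -95.90°
PM = 180° + (-95.90°) = 84.10°

84°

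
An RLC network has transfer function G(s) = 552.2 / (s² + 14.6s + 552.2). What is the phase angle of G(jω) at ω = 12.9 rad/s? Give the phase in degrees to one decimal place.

-26.0°

∠[(j12.9)² + 14.6(j12.9) + 552.2] = ∠[385.79 + j188.34] = 26.02°
∠G(j12.9) = −26.02° = -26.02°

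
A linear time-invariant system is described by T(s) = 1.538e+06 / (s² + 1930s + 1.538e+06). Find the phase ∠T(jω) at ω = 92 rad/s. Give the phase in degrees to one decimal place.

-6.6 deg

∠[(j92)² + 1930(j92) + 1.538e+06] = ∠[1.5295e+06 + j1.7756e+05] = 6.62°
∠T(j92) = −6.62° = -6.62°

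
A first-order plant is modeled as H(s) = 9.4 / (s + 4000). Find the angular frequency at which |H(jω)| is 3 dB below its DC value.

For a single-pole low-pass, the −3 dB point is at the pole: ω = 4000 rad/s.

4000 rad/s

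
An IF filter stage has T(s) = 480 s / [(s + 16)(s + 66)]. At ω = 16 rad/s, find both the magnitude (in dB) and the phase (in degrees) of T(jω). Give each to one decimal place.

|j16| = 16
|j16 + 16| = √(16² + 16²) = 22.63
|j16 + 66| = √(16² + 66²) = 67.91
|T(j16)| = 480 × 16 / (22.63 × 67.91) = 4.9978
20 log₁₀(4.9978) = 13.98 dB
∠(j16) = 90.00°
∠(j16 + 16) = arctan(16/16) = 45.00°
∠(j16 + 66) = arctan(16/66) = 13.63°
∠T(j16) = 90.00° − (45.00° + 13.63°) = 31.37°

|T| = 14.0 dB, ∠T = 31.4 deg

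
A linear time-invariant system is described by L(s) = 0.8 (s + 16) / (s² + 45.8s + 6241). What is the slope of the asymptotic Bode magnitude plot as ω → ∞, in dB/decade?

With 1 zero and 2 poles, the high-frequency asymptotic slope is 20 × (1 − 2) = -20 dB/decade.

-20 dB/decade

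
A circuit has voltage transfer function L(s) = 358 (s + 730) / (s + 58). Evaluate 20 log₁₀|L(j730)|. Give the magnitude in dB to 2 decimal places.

54.06 dB

|j730 + 730| = √(730² + 730²) = 1032
|j730 + 58| = √(730² + 58²) = 732.3
|L(j730)| = 358 × 1032 / 732.3 = 504.7
20 log₁₀(504.7) = 54.061 dB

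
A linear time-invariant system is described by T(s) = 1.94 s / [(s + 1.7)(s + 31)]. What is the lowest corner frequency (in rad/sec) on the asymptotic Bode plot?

Break frequencies occur at each pole and zero magnitude: 1.7 rad/sec, 31 rad/sec.
The lowest is 1.7 rad/sec.

1.7 rad/sec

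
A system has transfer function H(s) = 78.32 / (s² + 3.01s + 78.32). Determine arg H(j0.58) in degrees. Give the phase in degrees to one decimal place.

∠[(j0.58)² + 3.01(j0.58) + 78.32] = ∠[77.984 + j1.7458] = 1.28°
∠H(j0.58) = −1.28° = -1.28°

-1.3°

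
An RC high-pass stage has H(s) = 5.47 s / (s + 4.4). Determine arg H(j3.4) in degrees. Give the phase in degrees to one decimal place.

52.3°

∠(j3.4) = 90.00°
∠(j3.4 + 4.4) = arctan(3.4/4.4) = 37.69°
∠H(j3.4) = 90.00° − 37.69° = 52.31°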